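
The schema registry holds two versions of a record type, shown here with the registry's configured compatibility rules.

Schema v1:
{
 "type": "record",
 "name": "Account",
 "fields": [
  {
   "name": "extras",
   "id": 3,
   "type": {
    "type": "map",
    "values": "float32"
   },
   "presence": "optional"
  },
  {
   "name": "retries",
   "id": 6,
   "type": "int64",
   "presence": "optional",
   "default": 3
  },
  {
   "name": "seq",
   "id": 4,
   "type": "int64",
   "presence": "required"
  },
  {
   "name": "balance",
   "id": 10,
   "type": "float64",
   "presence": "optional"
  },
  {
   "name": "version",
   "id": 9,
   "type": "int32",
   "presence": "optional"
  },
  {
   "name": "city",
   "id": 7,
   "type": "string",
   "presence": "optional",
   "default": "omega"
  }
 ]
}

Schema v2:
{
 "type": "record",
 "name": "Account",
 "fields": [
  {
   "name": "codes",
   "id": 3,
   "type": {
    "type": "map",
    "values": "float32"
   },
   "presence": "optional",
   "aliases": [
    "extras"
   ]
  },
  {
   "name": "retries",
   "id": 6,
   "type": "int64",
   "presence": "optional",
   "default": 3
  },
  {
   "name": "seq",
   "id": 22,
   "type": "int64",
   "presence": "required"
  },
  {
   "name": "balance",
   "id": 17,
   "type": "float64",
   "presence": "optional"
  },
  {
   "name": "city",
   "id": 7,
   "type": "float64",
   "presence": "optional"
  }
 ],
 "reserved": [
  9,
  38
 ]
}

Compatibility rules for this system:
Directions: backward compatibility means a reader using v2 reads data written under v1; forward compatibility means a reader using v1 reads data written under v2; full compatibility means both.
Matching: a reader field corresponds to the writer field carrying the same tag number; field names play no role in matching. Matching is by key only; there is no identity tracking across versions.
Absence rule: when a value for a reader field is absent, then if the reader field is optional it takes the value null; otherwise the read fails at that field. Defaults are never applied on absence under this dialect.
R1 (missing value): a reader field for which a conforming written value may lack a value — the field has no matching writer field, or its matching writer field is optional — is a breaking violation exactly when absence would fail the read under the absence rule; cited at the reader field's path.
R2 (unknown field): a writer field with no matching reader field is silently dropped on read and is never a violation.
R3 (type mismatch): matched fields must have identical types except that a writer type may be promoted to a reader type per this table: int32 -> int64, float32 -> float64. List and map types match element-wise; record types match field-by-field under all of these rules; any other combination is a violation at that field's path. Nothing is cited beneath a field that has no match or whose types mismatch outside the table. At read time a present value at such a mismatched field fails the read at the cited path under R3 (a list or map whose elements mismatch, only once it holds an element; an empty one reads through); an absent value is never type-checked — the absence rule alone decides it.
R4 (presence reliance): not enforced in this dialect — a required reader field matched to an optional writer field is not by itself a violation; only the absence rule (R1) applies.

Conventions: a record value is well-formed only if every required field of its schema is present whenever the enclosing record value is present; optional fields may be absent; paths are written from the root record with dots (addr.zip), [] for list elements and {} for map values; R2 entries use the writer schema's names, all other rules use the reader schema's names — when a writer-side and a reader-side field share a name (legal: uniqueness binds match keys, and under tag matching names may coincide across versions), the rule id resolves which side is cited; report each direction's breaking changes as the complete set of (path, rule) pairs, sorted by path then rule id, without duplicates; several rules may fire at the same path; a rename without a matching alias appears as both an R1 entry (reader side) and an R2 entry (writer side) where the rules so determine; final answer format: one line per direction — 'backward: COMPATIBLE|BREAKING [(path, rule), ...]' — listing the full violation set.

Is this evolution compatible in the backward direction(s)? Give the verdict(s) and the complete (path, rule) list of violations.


each type pair in Account: writer, then reader
backward pass over Account, reader schema v2, writer schema v1:
  codes: map<string, float32> -> map<string, float32>, writer optional; from extras
  retries: int64 -> int64, writer optional; from retries
  seq: no writer-side match
  balance: no writer-side match
  city: string -> float64, writer optional; from city
  leftover writer field: seq
  leftover writer field: balance
  leftover writer field: version
  violation R3 at city
  violation R1 at seq
  => 2 violation(s): backward is BREAKING for Account
diffs on Account not affecting the asked answer:
  field balance in record Account: tag 10 changed to 17 -> triggers nothing under Account's printed rules — same verdict
  removed field version from record Account (its key 9 joins the reserved list) -> triggers nothing under Account's printed rules — same verdict
  renamed field extras to codes in record Account (alias extras declared on the renamed field) -> triggers nothing under Account's printed rules — same verdict

backward: BREAKING [(city, R3), (seq, R1)]


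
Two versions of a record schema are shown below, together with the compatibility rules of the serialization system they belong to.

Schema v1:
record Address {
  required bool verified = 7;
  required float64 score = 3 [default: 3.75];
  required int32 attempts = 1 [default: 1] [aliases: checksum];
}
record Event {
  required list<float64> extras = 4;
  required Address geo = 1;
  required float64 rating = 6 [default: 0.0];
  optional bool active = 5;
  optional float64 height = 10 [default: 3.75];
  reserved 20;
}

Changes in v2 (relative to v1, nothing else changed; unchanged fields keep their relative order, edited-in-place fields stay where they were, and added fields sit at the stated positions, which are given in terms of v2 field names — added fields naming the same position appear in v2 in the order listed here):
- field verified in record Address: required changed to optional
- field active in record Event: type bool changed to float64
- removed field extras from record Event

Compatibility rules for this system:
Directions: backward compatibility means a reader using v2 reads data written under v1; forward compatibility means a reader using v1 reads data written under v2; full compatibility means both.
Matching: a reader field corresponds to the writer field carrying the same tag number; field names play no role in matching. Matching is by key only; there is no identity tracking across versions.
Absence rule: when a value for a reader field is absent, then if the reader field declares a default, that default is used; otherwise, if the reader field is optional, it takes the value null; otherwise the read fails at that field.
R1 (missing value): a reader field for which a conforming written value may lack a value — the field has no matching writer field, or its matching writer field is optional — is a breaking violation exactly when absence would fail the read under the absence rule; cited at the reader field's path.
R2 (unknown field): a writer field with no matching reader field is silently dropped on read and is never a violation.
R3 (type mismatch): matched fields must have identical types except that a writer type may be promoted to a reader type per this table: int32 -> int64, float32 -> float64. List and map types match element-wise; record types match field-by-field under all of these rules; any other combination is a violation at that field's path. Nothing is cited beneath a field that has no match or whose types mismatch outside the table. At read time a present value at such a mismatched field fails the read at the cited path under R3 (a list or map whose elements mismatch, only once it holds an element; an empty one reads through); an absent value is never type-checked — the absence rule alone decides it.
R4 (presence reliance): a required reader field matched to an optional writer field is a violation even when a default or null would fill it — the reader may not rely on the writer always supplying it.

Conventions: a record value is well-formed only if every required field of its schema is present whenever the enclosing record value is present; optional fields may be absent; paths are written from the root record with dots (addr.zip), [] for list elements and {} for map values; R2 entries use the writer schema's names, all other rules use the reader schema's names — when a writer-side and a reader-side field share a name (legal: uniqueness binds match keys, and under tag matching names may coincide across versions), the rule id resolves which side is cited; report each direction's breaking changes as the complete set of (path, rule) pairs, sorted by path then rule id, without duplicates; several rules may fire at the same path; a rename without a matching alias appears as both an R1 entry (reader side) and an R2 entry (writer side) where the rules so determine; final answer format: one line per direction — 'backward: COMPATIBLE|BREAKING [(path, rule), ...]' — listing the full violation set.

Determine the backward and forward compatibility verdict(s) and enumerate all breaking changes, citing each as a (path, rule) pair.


backward: BREAKING [(active, R3)]; forward: BREAKING [(active, R3), (extras, R1), (geo.verified, R1), (geo.verified, R4)]

the writer's type comes first in each Event pair
backward pass over Event, reader schema v2, writer schema v1:
  writer required, Address -> Address: reader geo maps from writer geo
  writer required, float64 -> float64: reader rating maps from writer rating
  writer optional, bool -> float64: reader active maps from writer active
  writer optional, float64 -> float64: reader height maps from writer height
  writer extras: unknown to reader
  writer required, bool -> bool: reader geo.verified maps from writer geo.verified
  writer required, float64 -> float64: reader geo.score maps from writer geo.score
  writer required, int32 -> int32: reader geo.attempts maps from writer geo.attempts
  rule R3 violated at active
  backward on Event therefore BREAKING (1)
forward pass over Event, reader schema v1, writer schema v2:
  extras has no writer counterpart
  writer required, Address -> Address: reader geo maps from writer geo
  writer required, float64 -> float64: reader rating maps from writer rating
  writer optional, float64 -> bool: reader active maps from writer active
  writer optional, float64 -> float64: reader height maps from writer height
  writer optional, bool -> bool: reader geo.verified maps from writer geo.verified
  writer required, float64 -> float64: reader geo.score maps from writer geo.score
  writer required, int32 -> int32: reader geo.attempts maps from writer geo.attempts
  rule R3 violated at active
  rule R1 violated at extras
  rule R1 violated at geo.verified
  rule R4 violated at geo.verified
  forward on Event therefore BREAKING (4)


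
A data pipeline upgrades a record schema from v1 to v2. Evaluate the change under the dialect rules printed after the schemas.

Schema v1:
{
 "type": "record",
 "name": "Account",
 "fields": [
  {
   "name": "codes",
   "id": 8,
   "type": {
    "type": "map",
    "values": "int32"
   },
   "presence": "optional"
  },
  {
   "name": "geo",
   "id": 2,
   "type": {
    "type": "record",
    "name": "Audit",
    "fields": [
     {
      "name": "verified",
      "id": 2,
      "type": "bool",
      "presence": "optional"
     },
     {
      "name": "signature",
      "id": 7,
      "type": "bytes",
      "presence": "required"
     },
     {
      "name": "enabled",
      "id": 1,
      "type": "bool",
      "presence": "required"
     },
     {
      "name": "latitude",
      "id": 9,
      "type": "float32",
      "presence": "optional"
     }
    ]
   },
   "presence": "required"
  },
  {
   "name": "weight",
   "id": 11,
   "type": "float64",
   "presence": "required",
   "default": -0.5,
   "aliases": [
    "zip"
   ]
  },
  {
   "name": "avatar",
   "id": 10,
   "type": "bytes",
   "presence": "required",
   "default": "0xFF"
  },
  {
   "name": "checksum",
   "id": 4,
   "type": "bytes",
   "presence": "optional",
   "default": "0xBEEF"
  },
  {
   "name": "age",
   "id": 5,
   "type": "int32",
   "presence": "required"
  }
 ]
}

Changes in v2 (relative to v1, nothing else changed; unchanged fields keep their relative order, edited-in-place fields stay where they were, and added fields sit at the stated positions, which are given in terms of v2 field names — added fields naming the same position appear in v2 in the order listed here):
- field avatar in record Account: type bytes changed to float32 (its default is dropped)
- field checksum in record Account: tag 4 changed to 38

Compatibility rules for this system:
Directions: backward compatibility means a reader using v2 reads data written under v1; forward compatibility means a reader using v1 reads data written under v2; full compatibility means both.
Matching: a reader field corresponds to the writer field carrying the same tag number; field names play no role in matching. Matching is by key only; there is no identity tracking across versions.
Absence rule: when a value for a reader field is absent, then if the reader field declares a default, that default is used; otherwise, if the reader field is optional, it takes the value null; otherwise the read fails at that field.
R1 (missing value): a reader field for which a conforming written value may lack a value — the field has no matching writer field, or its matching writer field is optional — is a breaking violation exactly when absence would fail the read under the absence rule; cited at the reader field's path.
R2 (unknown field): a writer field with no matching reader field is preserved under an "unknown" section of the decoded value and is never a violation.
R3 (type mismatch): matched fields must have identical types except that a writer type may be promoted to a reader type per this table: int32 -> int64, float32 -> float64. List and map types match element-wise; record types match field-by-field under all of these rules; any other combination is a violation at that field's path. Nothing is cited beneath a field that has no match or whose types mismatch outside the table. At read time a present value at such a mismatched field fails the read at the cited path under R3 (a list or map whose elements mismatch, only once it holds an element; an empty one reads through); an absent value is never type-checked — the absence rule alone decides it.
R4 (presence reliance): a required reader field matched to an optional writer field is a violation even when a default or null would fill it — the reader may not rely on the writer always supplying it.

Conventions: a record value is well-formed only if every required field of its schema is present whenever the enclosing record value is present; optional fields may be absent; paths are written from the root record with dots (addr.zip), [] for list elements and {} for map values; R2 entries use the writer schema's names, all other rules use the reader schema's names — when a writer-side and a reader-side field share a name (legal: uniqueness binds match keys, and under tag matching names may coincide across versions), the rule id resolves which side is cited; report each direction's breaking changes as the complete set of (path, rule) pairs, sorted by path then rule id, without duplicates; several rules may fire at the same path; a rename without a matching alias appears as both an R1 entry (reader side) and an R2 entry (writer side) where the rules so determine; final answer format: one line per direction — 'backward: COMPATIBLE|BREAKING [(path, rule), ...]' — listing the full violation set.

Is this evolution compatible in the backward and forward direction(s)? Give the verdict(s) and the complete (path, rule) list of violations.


in Account below, arrows point writer -> reader
checking backward for Account: reader v2 against writer v1:
  codes: paired with writer codes (map<string, int32> -> map<string, int32>; writer optional)
  geo: paired with writer geo (Audit -> Audit; writer required)
  weight: paired with writer weight (float64 -> float64; writer required)
  avatar: paired with writer avatar (bytes -> float32; writer required)
  checksum: no writer-side match
  age: paired with writer age (int32 -> int32; writer required)
  checksum (writer side), unknown to reader
  geo.verified: paired with writer geo.verified (bool -> bool; writer optional)
  geo.signature: paired with writer geo.signature (bytes -> bytes; writer required)
  geo.enabled: paired with writer geo.enabled (bool -> bool; writer required)
  geo.latitude: paired with writer geo.latitude (float32 -> float32; writer optional)
  rule R3 violated at avatar
  backward on Account therefore BREAKING (1)
checking forward for Account: reader v1 against writer v2:
  codes: paired with writer codes (map<string, int32> -> map<string, int32>; writer optional)
  geo: paired with writer geo (Audit -> Audit; writer required)
  weight: paired with writer weight (float64 -> float64; writer required)
  avatar: paired with writer avatar (float32 -> bytes; writer required)
  checksum: no writer-side match
  age: paired with writer age (int32 -> int32; writer required)
  checksum (writer side), unknown to reader
  geo.verified: paired with writer geo.verified (bool -> bool; writer optional)
  geo.signature: paired with writer geo.signature (bytes -> bytes; writer required)
  geo.enabled: paired with writer geo.enabled (bool -> bool; writer required)
  geo.latitude: paired with writer geo.latitude (float32 -> float32; writer optional)
  rule R3 violated at avatar
  forward on Account therefore BREAKING (1)

backward: BREAKING [(avatar, R3)]; forward: BREAKING [(avatar, R3)]


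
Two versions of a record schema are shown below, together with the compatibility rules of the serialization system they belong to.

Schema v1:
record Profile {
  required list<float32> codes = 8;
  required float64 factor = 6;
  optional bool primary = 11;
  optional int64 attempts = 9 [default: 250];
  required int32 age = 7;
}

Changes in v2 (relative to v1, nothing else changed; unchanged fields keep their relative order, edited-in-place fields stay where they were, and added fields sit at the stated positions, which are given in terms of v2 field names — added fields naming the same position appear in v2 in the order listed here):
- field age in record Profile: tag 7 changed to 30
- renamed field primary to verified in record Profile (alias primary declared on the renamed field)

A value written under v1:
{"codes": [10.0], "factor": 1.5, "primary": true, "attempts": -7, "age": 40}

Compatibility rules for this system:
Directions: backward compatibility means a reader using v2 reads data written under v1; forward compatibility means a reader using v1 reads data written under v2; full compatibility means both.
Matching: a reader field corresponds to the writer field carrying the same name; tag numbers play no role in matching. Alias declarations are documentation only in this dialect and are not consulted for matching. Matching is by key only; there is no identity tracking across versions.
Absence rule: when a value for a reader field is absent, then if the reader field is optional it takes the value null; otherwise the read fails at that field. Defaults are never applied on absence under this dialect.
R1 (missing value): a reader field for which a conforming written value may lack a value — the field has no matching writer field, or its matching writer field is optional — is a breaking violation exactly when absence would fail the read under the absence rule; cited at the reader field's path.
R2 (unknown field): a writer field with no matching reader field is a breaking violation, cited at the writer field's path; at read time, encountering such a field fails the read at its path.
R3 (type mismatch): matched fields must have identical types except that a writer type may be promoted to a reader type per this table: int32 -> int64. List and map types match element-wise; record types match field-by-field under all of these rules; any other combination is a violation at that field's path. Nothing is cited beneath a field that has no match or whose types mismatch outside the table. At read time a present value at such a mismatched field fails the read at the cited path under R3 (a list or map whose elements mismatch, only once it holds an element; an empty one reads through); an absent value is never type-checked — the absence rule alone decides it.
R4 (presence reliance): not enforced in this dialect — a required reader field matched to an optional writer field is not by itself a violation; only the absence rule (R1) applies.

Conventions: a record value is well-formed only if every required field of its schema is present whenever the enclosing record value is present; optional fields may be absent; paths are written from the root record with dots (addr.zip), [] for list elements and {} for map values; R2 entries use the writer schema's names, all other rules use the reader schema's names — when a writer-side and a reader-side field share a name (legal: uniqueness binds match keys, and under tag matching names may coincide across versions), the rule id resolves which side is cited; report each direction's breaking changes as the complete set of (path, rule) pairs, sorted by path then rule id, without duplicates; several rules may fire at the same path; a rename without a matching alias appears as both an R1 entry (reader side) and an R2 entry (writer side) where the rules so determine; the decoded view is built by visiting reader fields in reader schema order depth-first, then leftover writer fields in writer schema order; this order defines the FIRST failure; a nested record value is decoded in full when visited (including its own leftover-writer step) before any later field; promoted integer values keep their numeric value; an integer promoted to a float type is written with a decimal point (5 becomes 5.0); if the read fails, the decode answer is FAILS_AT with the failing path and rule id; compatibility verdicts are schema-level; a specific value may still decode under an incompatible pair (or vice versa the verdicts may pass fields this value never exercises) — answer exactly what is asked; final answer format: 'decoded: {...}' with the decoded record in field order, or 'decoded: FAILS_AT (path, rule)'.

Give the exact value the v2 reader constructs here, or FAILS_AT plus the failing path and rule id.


decoded: FAILS_AT (primary, R2)

in Profile below, arrows point writer -> reader
decoding the Profile value with the v2 reader:
  codes := [10.0]
  factor := 1.5
  verified := null (absent, optional -> null)
  attempts := -7
  age := 40
  read fails at primary under R2 (unknown field)
  => FAILS_AT (primary, R2)
the rest of the Profile diff is inert for this question:
  field age in record Profile: tag 7 changed to 30 -> inert under this dialect — no rule fires on Profile and the result does not move


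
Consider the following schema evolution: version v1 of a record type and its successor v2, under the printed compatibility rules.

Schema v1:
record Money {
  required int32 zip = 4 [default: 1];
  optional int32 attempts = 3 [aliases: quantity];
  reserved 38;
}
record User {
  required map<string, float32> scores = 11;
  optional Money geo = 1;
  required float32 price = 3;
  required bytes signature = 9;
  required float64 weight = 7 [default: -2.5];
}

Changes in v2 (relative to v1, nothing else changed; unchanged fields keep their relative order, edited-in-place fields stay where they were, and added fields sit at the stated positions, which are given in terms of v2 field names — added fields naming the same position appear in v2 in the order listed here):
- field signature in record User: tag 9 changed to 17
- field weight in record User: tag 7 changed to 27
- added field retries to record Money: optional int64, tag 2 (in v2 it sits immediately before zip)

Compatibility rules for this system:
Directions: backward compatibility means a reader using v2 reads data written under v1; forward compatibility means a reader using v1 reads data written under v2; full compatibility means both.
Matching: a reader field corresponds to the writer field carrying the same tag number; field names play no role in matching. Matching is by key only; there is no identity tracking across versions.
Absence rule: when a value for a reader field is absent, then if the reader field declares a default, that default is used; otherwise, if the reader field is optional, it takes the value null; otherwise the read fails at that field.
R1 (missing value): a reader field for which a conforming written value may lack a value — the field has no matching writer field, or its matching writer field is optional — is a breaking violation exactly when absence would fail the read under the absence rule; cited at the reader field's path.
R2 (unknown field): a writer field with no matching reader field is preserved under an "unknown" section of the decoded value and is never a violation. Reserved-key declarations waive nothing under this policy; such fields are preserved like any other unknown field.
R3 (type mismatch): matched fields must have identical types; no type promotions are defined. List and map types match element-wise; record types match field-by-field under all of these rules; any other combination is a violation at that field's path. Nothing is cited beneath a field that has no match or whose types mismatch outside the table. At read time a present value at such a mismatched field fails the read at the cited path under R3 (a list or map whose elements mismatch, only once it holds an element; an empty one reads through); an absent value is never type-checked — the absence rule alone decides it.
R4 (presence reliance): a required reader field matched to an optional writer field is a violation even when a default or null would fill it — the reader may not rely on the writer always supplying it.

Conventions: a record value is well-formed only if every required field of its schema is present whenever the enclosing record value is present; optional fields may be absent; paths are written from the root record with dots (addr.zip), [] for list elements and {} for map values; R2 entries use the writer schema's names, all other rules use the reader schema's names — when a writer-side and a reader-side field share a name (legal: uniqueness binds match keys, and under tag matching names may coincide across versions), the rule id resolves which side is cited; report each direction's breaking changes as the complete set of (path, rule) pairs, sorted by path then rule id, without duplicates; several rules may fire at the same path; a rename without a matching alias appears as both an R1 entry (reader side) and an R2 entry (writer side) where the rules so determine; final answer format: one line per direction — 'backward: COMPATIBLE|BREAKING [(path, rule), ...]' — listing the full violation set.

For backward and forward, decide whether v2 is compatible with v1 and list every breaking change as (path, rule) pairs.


backward: BREAKING [(signature, R1)]; forward: BREAKING [(signature, R1)]

in User below, arrows point writer -> reader
backward pass over User, reader schema v2, writer schema v1:
  scores: map<string, float32> -> map<string, float32>, writer required; from scores
  geo: Money -> Money, writer optional; from geo
  price: float32 -> float32, writer required; from price
  signature: no writer match
  weight: no writer match
  writer field signature has no reader counterpart
  writer field weight has no reader counterpart
  geo.retries: no writer match
  geo.zip: int32 -> int32, writer required; from geo.zip
  geo.attempts: int32 -> int32, writer optional; from geo.attempts
  rule R1 violated at signature
  => 1 violation(s): backward is BREAKING for User
forward pass over User, reader schema v1, writer schema v2:
  scores: map<string, float32> -> map<string, float32>, writer required; from scores
  geo: Money -> Money, writer optional; from geo
  price: float32 -> float32, writer required; from price
  signature: no writer match
  weight: no writer match
  writer field signature has no reader counterpart
  writer field weight has no reader counterpart
  geo.zip: int32 -> int32, writer required; from geo.zip
  geo.attempts: int32 -> int32, writer optional; from geo.attempts
  writer field geo.retries has no reader counterpart
  rule R1 violated at signature
  => 1 violation(s): forward is BREAKING for User


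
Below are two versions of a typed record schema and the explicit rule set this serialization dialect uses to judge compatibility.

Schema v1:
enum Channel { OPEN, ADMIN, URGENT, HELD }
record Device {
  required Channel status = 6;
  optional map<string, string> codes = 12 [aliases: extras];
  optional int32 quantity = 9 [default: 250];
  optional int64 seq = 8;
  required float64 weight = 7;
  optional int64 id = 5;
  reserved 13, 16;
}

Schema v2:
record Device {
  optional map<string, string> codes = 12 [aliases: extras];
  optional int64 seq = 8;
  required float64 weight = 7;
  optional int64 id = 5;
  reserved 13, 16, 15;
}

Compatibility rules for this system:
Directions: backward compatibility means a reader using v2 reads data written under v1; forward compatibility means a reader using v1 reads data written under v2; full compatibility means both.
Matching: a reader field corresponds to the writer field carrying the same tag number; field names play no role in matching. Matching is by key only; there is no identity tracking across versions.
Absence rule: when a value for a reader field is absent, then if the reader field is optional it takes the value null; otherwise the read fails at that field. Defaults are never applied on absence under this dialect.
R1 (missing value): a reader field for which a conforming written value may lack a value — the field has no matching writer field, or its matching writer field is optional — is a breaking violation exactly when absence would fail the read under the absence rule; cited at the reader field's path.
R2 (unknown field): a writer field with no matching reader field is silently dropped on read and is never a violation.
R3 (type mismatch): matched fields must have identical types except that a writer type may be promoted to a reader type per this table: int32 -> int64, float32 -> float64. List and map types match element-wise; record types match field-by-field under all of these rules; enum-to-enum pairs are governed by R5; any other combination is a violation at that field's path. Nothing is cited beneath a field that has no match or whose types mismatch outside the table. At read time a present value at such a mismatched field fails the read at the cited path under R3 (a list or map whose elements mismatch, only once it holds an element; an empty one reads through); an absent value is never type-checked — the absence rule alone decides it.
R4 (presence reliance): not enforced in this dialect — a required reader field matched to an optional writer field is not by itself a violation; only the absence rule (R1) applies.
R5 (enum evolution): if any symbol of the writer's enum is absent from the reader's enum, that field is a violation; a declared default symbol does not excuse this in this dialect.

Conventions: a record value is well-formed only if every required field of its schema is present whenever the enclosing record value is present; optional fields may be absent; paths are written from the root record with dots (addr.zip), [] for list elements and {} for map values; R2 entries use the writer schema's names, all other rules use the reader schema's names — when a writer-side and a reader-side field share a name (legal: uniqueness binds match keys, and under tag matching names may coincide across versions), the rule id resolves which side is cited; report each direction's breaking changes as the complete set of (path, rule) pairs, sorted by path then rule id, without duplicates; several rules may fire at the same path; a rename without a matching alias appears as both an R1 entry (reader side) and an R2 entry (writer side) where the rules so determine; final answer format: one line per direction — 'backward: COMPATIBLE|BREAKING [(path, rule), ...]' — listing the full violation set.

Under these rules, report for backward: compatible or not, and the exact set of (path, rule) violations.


backward: COMPATIBLE []

the writer's type comes first in each Device pair
checking backward for Device: reader v2 against writer v1:
  writer optional, map<string, string> -> map<string, string>: reader codes maps from writer codes
  writer optional, int64 -> int64: reader seq maps from writer seq
  writer required, float64 -> float64: reader weight maps from writer weight
  writer optional, int64 -> int64: reader id maps from writer id
  writer field status has no reader counterpart
  writer field quantity has no reader counterpart
  => backward verdict for Device: COMPATIBLE, no violations
diffs on Device not affecting the asked answer:
  removed field quantity from record Device -> triggers nothing under Device's printed rules — same verdict
  removed field status from record Device -> matters only for Device's forward compatibility — outside the asked direction


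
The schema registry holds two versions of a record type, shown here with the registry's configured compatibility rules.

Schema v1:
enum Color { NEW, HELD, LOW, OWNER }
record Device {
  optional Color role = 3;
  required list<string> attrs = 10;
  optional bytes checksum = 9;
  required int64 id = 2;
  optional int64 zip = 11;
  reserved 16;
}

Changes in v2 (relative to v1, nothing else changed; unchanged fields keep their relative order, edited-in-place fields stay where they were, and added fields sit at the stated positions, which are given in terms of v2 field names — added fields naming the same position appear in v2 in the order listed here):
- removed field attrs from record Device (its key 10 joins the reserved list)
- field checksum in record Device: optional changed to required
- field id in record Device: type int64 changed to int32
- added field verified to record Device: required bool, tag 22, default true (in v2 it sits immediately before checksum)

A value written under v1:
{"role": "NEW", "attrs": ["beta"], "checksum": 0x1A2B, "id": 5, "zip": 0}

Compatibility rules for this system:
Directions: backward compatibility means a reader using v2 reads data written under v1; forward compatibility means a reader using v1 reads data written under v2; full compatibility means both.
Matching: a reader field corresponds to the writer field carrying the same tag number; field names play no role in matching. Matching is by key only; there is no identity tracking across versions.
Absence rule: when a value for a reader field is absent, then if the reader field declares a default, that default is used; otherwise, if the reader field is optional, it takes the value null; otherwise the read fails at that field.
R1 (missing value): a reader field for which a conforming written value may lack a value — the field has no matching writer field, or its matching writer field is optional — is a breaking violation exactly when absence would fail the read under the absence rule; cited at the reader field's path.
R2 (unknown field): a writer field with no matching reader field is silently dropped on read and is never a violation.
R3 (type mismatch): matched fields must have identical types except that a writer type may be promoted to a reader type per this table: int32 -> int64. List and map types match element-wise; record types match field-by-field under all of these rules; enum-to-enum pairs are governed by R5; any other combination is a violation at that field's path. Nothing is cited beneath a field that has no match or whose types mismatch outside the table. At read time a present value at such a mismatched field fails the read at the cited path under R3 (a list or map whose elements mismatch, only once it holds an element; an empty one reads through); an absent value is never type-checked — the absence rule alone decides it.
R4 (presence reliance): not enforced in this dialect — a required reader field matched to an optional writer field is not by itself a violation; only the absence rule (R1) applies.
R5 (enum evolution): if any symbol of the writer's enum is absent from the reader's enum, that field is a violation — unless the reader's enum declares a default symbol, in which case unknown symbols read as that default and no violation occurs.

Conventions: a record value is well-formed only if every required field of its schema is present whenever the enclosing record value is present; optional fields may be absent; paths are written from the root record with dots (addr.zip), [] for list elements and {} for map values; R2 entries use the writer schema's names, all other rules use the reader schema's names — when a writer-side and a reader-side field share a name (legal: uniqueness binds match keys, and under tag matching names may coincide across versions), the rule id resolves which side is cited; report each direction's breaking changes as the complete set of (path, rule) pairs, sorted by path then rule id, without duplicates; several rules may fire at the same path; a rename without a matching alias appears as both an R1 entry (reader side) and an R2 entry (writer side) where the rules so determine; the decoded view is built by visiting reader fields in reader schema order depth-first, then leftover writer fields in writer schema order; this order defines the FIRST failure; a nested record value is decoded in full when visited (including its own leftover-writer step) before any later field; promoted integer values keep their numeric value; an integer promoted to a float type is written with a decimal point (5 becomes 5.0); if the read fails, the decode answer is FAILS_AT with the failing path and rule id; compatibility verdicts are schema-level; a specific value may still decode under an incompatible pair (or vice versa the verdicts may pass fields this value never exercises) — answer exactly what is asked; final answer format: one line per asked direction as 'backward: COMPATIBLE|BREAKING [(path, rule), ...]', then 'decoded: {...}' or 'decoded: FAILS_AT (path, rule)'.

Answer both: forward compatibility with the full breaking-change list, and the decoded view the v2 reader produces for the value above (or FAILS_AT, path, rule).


forward: BREAKING [(attrs, R1)]; decoded: FAILS_AT (id, R3)

in Device below, arrows point writer -> reader
forward analysis of Device with v1 as reader and v2 as writer:
  Color -> Color, writer optional: role aligns to role
  attrs has no writer counterpart
  bytes -> bytes, writer required: checksum aligns to checksum
  int32 -> int64, writer required: id aligns to id
  int64 -> int64, writer optional: zip aligns to zip
  writer verified: unknown to reader
  breaking: (attrs, R1)
  forward on Device therefore BREAKING (1)
migrating the Device value to v2:
  role := "NEW"
  verified := true (no value, default fills)
  checksum := 0x1A2B
  read fails at id under R3
  => FAILS_AT (id, R3)
remaining Device differences; none change what is asked:
  field checksum in record Device: optional changed to required -> affects backward compatibility only, which is not asked
  added field verified to record Device: required bool, tag 22, default true (in v2 it sits immediately before checksum) -> triggers nothing under Device's printed rules — same verdict


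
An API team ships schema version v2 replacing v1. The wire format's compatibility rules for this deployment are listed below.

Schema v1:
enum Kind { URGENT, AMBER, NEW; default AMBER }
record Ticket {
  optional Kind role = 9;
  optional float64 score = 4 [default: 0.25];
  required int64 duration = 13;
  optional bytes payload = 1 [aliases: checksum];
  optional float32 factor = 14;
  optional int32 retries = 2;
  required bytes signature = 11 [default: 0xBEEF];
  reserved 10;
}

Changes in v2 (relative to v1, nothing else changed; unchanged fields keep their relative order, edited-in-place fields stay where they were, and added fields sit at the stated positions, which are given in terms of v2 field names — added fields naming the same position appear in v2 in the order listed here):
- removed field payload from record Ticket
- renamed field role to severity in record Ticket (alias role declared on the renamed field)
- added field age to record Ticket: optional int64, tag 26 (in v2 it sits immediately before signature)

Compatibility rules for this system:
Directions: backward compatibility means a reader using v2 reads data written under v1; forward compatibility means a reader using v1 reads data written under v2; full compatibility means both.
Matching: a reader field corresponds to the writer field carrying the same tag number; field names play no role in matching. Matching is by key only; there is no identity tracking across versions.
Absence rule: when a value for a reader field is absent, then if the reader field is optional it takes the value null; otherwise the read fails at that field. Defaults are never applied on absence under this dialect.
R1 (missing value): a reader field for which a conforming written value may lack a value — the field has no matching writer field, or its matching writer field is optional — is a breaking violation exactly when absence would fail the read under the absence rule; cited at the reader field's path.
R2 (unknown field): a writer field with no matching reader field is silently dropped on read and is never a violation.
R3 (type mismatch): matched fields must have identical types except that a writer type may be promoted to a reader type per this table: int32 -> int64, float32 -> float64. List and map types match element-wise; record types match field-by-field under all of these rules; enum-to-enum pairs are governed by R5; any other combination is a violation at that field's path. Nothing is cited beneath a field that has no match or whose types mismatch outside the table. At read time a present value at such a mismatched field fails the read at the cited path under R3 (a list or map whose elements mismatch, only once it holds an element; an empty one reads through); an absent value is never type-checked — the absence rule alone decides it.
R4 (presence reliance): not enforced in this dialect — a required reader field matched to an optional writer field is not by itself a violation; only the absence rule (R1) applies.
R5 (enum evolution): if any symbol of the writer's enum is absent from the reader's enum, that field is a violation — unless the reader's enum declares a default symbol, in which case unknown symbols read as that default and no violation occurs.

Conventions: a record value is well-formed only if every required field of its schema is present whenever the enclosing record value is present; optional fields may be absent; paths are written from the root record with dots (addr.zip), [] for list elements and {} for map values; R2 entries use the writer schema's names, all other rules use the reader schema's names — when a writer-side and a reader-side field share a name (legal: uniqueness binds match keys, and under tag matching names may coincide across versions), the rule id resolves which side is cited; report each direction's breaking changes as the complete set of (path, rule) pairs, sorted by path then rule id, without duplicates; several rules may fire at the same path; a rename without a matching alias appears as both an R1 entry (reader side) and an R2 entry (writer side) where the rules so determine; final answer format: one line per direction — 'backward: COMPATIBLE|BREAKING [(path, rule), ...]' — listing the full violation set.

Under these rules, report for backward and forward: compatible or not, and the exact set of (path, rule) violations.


backward: COMPATIBLE []; forward: COMPATIBLE []

the writer's type comes first in each Ticket pair
checking backward for Ticket: reader v2 against writer v1:
  severity: paired with writer role (Kind -> Kind; writer optional)
  score: paired with writer score (float64 -> float64; writer optional)
  duration: paired with writer duration (int64 -> int64; writer required)
  factor: paired with writer factor (float32 -> float32; writer optional)
  retries: paired with writer retries (int32 -> int32; writer optional)
  age: no writer-side match
  signature: paired with writer signature (bytes -> bytes; writer required)
  leftover writer field: payload
  => backward: COMPATIBLE
checking forward for Ticket: reader v1 against writer v2:
  role: paired with writer severity (Kind -> Kind; writer optional)
  score: paired with writer score (float64 -> float64; writer optional)
  duration: paired with writer duration (int64 -> int64; writer required)
  payload: no writer-side match
  factor: paired with writer factor (float32 -> float32; writer optional)
  retries: paired with writer retries (int32 -> int32; writer optional)
  signature: paired with writer signature (bytes -> bytes; writer required)
  leftover writer field: age
  => forward: COMPATIBLE
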